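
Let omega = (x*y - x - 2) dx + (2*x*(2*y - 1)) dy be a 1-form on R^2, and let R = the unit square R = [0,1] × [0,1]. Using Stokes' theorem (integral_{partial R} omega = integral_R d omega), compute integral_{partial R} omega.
integral_(partial R) omega = -1/2

Stokes: integral_partial_R omega = integral_R d omega with d omega = (∂Q/∂x - ∂P/∂y) dx ∧ dy.
  ∂Q/∂x = 4*y - 2
  ∂P/∂y = x
  integrand = ∂Q/∂x - ∂P/∂y = -x + 4*y - 2.
Integrating over R: integral_0^1 integral_0^1 (-x + 4*y - 2) dx dy = -1/2.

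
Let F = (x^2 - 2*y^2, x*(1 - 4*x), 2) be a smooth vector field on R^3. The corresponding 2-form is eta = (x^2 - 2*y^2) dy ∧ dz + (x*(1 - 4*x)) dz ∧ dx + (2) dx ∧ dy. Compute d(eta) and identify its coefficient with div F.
d(eta) = (2*x) dx ∧ dy ∧ dz; div F = 2*x

For a 2-form in R^3 of the form above, applying d gives a 3-form with coefficient ∂P/∂x + ∂Q/∂y + ∂R/∂z:
  ∂P/∂x = 2*x
  ∂Q/∂y = 0
  ∂R/∂z = 0
Sum = 2*x, which is exactly div F.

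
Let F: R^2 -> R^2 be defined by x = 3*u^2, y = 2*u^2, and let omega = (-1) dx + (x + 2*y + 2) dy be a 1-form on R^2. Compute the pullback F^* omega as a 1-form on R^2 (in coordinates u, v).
F^* omega = (28*u^3 + 2*u) du

Using F^*(f dg) = (f ∘ F) d(g ∘ F), substitute each coordinate x_i by F_i(u, v) in f_i, and replace dx_i by d F_i = (∂F_i/∂u) du + (∂F_i/∂v) dv.
  For the x component: f_1(F) = -1; d F_1 = (6*u) du + (0) dv
  For the y component: f_2(F) = 7*u^2 + 2; d F_2 = (4*u) du + (0) dv
Combining and collecting du, dv coefficients:
  coeff of du: 28*u^3 + 2*u
  coeff of dv: 0
F^* omega = (28*u^3 + 2*u) du.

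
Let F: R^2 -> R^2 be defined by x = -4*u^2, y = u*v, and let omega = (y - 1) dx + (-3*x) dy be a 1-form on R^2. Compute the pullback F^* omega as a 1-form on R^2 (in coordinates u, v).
F^* omega = (4*u*(u*v + 2)) du + (12*u^3) dv

Using F^*(f dg) = (f ∘ F) d(g ∘ F), substitute each coordinate x_i by F_i(u, v) in f_i, and replace dx_i by d F_i = (∂F_i/∂u) du + (∂F_i/∂v) dv.
  For the x component: f_1(F) = u*v - 1; d F_1 = (-8*u) du + (0) dv
  For the y component: f_2(F) = 12*u^2; d F_2 = (v) du + (u) dv
Combining and collecting du, dv coefficients:
  coeff of du: 4*u*(u*v + 2)
  coeff of dv: 12*u^3
F^* omega = (4*u*(u*v + 2)) du + (12*u^3) dv.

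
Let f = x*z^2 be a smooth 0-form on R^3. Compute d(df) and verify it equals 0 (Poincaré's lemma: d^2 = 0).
d(df) = 0

Step 1: df = sum_i (∂f/∂x_i) dx_i = (z^2) dx + (0) dy + (2*x*z) dz.
Step 2: Apply d again. Using the 1-form formula, the coefficient of dx ∧ dy in d(df) is ∂^2 f/∂x ∂y - ∂^2 f/∂y ∂x = (0) - (0) = 0 (equality of mixed partials for smooth f).
Similarly for dx ∧ dz and dy ∧ dz — all coefficients vanish. So d(df) = 0.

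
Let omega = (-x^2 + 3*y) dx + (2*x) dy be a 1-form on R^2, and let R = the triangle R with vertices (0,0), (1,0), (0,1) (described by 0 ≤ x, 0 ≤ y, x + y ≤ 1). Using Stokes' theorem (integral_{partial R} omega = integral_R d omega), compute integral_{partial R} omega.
integral_(partial R) omega = -1/2

Stokes: integral_partial_R omega = integral_R d omega with d omega = (∂Q/∂x - ∂P/∂y) dx ∧ dy.
  ∂Q/∂x = 2
  ∂P/∂y = 3
  integrand = ∂Q/∂x - ∂P/∂y = -1.
Integrating over R: integral_0^1 integral_0^{1-x} (-1) dy dx = -1/2.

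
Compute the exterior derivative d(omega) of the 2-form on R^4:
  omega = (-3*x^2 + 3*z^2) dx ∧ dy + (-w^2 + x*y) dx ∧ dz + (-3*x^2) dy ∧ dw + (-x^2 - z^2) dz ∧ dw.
d(omega) = (-x + 6*z) dx ∧ dy ∧ dz + (-2*w - 2*x) dx ∧ dz ∧ dw + (-6*x) dx ∧ dy ∧ dw

For a 2-form omega = sum_{i<j} g_{ij} dx_i ∧ dx_j, the exterior derivative is
  d(omega) = sum_{i<j} d(g_{ij}) ∧ dx_i ∧ dx_j = sum_{i<j, k} (∂g_{ij}/∂x_k) dx_k ∧ dx_i ∧ dx_j.
Expand each term, using dx_k ∧ dx_i ∧ dx_j = sgn(permutation) dx_{(a)} ∧ dx_{(b)} ∧ dx_{(c)} with (a < b < c) sorted:
  d(-3*x^2 + 3*z^2) includes (∂/∂z)(-3*x^2 + 3*z^2) dz = (6*z) dz, which multiplied by dx ∧ dy gives (6*z) dx ∧ dy ∧ dz
  d(-w^2 + x*y) includes (∂/∂y)(-w^2 + x*y) dy = (x) dy, which multiplied by dx ∧ dz gives (-x) dx ∧ dy ∧ dz
  d(-w^2 + x*y) includes (∂/∂w)(-w^2 + x*y) dw = (-2*w) dw, which multiplied by dx ∧ dz gives (-2*w) dx ∧ dz ∧ dw
  d(-3*x^2) includes (∂/∂x)(-3*x^2) dx = (-6*x) dx, which multiplied by dy ∧ dw gives (-6*x) dx ∧ dy ∧ dw
  d(-x^2 - z^2) includes (∂/∂x)(-x^2 - z^2) dx = (-2*x) dx, which multiplied by dz ∧ dw gives (-2*x) dx ∧ dz ∧ dw
Collecting like 3-forms: d(omega) = (-x + 6*z) dx ∧ dy ∧ dz + (-2*w - 2*x) dx ∧ dz ∧ dw + (-6*x) dx ∧ dy ∧ dw.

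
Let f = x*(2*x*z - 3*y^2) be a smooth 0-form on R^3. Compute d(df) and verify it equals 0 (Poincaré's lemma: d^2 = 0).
d(df) = 0

Step 1: df = sum_i (∂f/∂x_i) dx_i = (4*x*z - 3*y^2) dx + (-6*x*y) dy + (2*x^2) dz.
Step 2: Apply d again. Using the 1-form formula, the coefficient of dx ∧ dy in d(df) is ∂^2 f/∂x ∂y - ∂^2 f/∂y ∂x = (-6*y) - (-6*y) = 0 (equality of mixed partials for smooth f).
Similarly for dx ∧ dz and dy ∧ dz — all coefficients vanish. So d(df) = 0.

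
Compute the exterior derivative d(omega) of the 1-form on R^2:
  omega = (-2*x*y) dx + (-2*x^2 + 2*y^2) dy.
d(omega) = (-2*x) dx ∧ dy

For a 1-form omega = sum_i f_i dx_i, the exterior derivative is
  d(omega) = sum_{i < j} (∂f_j/∂x_i - ∂f_i/∂x_j) dx_i ∧ dx_j.
  coefficient of dx ∧ dy: ∂f_2/∂x - ∂f_1/∂y = ∂(-2*x^2 + 2*y^2)/∂x - ∂(-2*x*y)/∂y = -2*x
Assembling: d(omega) = (-2*x) dx ∧ dy.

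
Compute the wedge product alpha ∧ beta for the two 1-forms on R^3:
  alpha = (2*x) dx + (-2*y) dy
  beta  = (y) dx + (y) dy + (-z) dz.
alpha ∧ beta = (2*y*(x + y)) dx ∧ dy + (-2*x*z) dx ∧ dz + (2*y*z) dy ∧ dz

Distribute the wedge, using dx_i ∧ dx_j = -dx_j ∧ dx_i and dx_i ∧ dx_i = 0. For each pair (i, j) with i < j, the coefficient of dx_i ∧ dx_j in alpha ∧ beta is (alpha_i * beta_j - alpha_j * beta_i). Collecting: alpha ∧ beta = (2*y*(x + y)) dx ∧ dy + (-2*x*z) dx ∧ dz + (2*y*z) dy ∧ dz.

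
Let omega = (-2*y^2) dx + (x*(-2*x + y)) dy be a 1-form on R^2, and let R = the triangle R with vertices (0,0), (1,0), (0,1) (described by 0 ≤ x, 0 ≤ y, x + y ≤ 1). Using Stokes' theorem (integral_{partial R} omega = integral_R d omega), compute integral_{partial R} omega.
integral_(partial R) omega = 1/6

Stokes: integral_partial_R omega = integral_R d omega with d omega = (∂Q/∂x - ∂P/∂y) dx ∧ dy.
  ∂Q/∂x = -4*x + y
  ∂P/∂y = -4*y
  integrand = ∂Q/∂x - ∂P/∂y = -4*x + 5*y.
Integrating over R: integral_0^1 integral_0^{1-x} (-4*x + 5*y) dy dx = 1/6.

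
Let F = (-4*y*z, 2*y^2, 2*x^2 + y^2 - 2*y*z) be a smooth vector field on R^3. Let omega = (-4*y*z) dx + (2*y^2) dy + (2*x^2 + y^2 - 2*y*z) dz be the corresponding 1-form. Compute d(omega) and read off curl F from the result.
d(omega) = (2*y - 2*z) dy ∧ dz + (-4*x - 4*y) dz ∧ dx + (4*z) dx ∧ dy; curl F = (2*y - 2*z, -4*x - 4*y, 4*z)

d omega = sum_{i<j} (∂f_j/∂x_i - ∂f_i/∂x_j) dx_i ∧ dx_j. Under the identification (dy ∧ dz, dz ∧ dx, dx ∧ dy) ↔ (e_x, e_y, e_z), the coefficients are exactly the components of curl F. Compute:
  ∂R/∂y - ∂Q/∂z = (2*y - 2*z) - (0) = 2*y - 2*z
  ∂P/∂z - ∂R/∂x = (-4*y) - (4*x) = -4*x - 4*y
  ∂Q/∂x - ∂P/∂y = (0) - (-4*z) = 4*z.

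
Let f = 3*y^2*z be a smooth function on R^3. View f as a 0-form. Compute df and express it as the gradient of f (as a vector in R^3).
df = (0) dx + (6*y*z) dy + (3*y^2) dz; grad f = (0, 6*y*z, 3*y^2)

For a 0-form f, d f = (∂f/∂x) dx + (∂f/∂y) dy + (∂f/∂z) dz. The components of the vector representation are exactly the entries of grad f in Cartesian coordinates:
  ∂f/∂x = 0
  ∂f/∂y = 6*y*z
  ∂f/∂z = 3*y^2.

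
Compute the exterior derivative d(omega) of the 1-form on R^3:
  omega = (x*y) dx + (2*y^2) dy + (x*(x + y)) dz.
d(omega) = (-x) dx ∧ dy + (2*x + y) dx ∧ dz + (x) dy ∧ dz

For a 1-form omega = sum_i f_i dx_i, the exterior derivative is
  d(omega) = sum_{i < j} (∂f_j/∂x_i - ∂f_i/∂x_j) dx_i ∧ dx_j.
  coefficient of dx ∧ dy: ∂f_2/∂x - ∂f_1/∂y = ∂(2*y^2)/∂x - ∂(x*y)/∂y = -x
  coefficient of dx ∧ dz: ∂f_3/∂x - ∂f_1/∂z = ∂(x*(x + y))/∂x - ∂(x*y)/∂z = 2*x + y
  coefficient of dy ∧ dz: ∂f_3/∂y - ∂f_2/∂z = ∂(x*(x + y))/∂y - ∂(2*y^2)/∂z = x
Assembling: d(omega) = (-x) dx ∧ dy + (2*x + y) dx ∧ dz + (x) dy ∧ dz.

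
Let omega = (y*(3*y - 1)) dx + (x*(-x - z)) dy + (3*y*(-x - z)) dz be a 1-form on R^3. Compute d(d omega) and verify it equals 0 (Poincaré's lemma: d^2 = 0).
d(d omega) = 0

Step 1: d omega = sum_{i<j} (∂f_j/∂x_i - ∂f_i/∂x_j) dx_i ∧ dx_j:
  coeff of dx ∧ dy: -2*x - 6*y - z + 1
  coeff of dx ∧ dz: -3*y
  coeff of dy ∧ dz: -2*x - 3*z
Step 2: Apply d again to each 2-form coefficient. The only possible 3-form in R^3 is dx ∧ dy ∧ dz, with coefficient
  ∂(coeff of dy∧dz)/∂x - ∂(coeff of dx∧dz)/∂y + ∂(coeff of dx∧dy)/∂z
  = ∂/∂x (-2*x - 3*z) - ∂/∂y (-3*y) + ∂/∂z (-2*x - 6*y - z + 1).
Each of these terms simplifies to sums of mixed partials that cancel in pairs. The result is 0 (by equality of mixed partials for smooth functions — Schwarz / Clairaut).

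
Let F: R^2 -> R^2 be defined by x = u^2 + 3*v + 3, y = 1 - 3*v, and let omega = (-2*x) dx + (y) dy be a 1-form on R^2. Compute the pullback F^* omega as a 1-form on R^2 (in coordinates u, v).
F^* omega = (4*u*(-u^2 - 3*v - 3)) du + (-6*u^2 - 9*v - 21) dv

Using F^*(f dg) = (f ∘ F) d(g ∘ F), substitute each coordinate x_i by F_i(u, v) in f_i, and replace dx_i by d F_i = (∂F_i/∂u) du + (∂F_i/∂v) dv.
  For the x component: f_1(F) = -2*u^2 - 6*v - 6; d F_1 = (2*u) du + (3) dv
  For the y component: f_2(F) = 1 - 3*v; d F_2 = (0) du + (-3) dv
Combining and collecting du, dv coefficients:
  coeff of du: 4*u*(-u^2 - 3*v - 3)
  coeff of dv: -6*u^2 - 9*v - 21
F^* omega = (4*u*(-u^2 - 3*v - 3)) du + (-6*u^2 - 9*v - 21) dv.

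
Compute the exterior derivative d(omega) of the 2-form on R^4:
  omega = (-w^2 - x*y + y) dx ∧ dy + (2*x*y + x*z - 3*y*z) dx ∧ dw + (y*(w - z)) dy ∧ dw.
d(omega) = (-2*w - 2*x + 3*z) dx ∧ dy ∧ dw + (-x + 3*y) dx ∧ dz ∧ dw + (y) dy ∧ dz ∧ dw

For a 2-form omega = sum_{i<j} g_{ij} dx_i ∧ dx_j, the exterior derivative is
  d(omega) = sum_{i<j} d(g_{ij}) ∧ dx_i ∧ dx_j = sum_{i<j, k} (∂g_{ij}/∂x_k) dx_k ∧ dx_i ∧ dx_j.
Expand each term, using dx_k ∧ dx_i ∧ dx_j = sgn(permutation) dx_{(a)} ∧ dx_{(b)} ∧ dx_{(c)} with (a < b < c) sorted:
  d(-w^2 - x*y + y) includes (∂/∂w)(-w^2 - x*y + y) dw = (-2*w) dw, which multiplied by dx ∧ dy gives (-2*w) dx ∧ dy ∧ dw
  d(2*x*y + x*z - 3*y*z) includes (∂/∂y)(2*x*y + x*z - 3*y*z) dy = (2*x - 3*z) dy, which multiplied by dx ∧ dw gives (-2*x + 3*z) dx ∧ dy ∧ dw
  d(2*x*y + x*z - 3*y*z) includes (∂/∂z)(2*x*y + x*z - 3*y*z) dz = (x - 3*y) dz, which multiplied by dx ∧ dw gives (-x + 3*y) dx ∧ dz ∧ dw
  d(y*(w - z)) includes (∂/∂z)(y*(w - z)) dz = (-y) dz, which multiplied by dy ∧ dw gives (y) dy ∧ dz ∧ dw
Collecting like 3-forms: d(omega) = (-2*w - 2*x + 3*z) dx ∧ dy ∧ dw + (-x + 3*y) dx ∧ dz ∧ dw + (y) dy ∧ dz ∧ dw.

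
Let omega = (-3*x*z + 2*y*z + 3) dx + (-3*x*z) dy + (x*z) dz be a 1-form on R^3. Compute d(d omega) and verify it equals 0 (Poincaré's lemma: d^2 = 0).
d(d omega) = 0

Step 1: d omega = sum_{i<j} (∂f_j/∂x_i - ∂f_i/∂x_j) dx_i ∧ dx_j:
  coeff of dx ∧ dy: -5*z
  coeff of dx ∧ dz: 3*x - 2*y + z
  coeff of dy ∧ dz: 3*x
Step 2: Apply d again to each 2-form coefficient. The only possible 3-form in R^3 is dx ∧ dy ∧ dz, with coefficient
  ∂(coeff of dy∧dz)/∂x - ∂(coeff of dx∧dz)/∂y + ∂(coeff of dx∧dy)/∂z
  = ∂/∂x (3*x) - ∂/∂y (3*x - 2*y + z) + ∂/∂z (-5*z).
Each of these terms simplifies to sums of mixed partials that cancel in pairs. The result is 0 (by equality of mixed partials for smooth functions — Schwarz / Clairaut).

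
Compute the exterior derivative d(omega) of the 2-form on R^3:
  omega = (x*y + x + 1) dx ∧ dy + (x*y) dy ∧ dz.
d(omega) = (y) dx ∧ dy ∧ dz

For a 2-form omega = sum_{i<j} g_{ij} dx_i ∧ dx_j, the exterior derivative is
  d(omega) = sum_{i<j} d(g_{ij}) ∧ dx_i ∧ dx_j = sum_{i<j, k} (∂g_{ij}/∂x_k) dx_k ∧ dx_i ∧ dx_j.
Expand each term, using dx_k ∧ dx_i ∧ dx_j = sgn(permutation) dx_{(a)} ∧ dx_{(b)} ∧ dx_{(c)} with (a < b < c) sorted:
  d(x*y) includes (∂/∂x)(x*y) dx = (y) dx, which multiplied by dy ∧ dz gives (y) dx ∧ dy ∧ dz
Collecting like 3-forms: d(omega) = (y) dx ∧ dy ∧ dz.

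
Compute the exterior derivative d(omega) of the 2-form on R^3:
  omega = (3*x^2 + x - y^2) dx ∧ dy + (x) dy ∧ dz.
d(omega) = (1) dx ∧ dy ∧ dz

For a 2-form omega = sum_{i<j} g_{ij} dx_i ∧ dx_j, the exterior derivative is
  d(omega) = sum_{i<j} d(g_{ij}) ∧ dx_i ∧ dx_j = sum_{i<j, k} (∂g_{ij}/∂x_k) dx_k ∧ dx_i ∧ dx_j.
Expand each term, using dx_k ∧ dx_i ∧ dx_j = sgn(permutation) dx_{(a)} ∧ dx_{(b)} ∧ dx_{(c)} with (a < b < c) sorted:
  d(x) includes (∂/∂x)(x) dx = (1) dx, which multiplied by dy ∧ dz gives (1) dx ∧ dy ∧ dz
Collecting like 3-forms: d(omega) = (1) dx ∧ dy ∧ dz.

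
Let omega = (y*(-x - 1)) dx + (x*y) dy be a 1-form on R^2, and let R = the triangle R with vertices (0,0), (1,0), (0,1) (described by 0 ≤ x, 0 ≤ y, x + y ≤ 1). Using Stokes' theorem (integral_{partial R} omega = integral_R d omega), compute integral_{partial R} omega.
integral_(partial R) omega = 5/6

Stokes: integral_partial_R omega = integral_R d omega with d omega = (∂Q/∂x - ∂P/∂y) dx ∧ dy.
  ∂Q/∂x = y
  ∂P/∂y = -x - 1
  integrand = ∂Q/∂x - ∂P/∂y = x + y + 1.
Integrating over R: integral_0^1 integral_0^{1-x} (x + y + 1) dy dx = 5/6.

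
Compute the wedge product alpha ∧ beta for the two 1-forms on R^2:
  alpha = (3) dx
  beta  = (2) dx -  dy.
alpha ∧ beta = (-3) dx ∧ dy

Distribute the wedge, using dx_i ∧ dx_j = -dx_j ∧ dx_i and dx_i ∧ dx_i = 0. For each pair (i, j) with i < j, the coefficient of dx_i ∧ dx_j in alpha ∧ beta is (alpha_i * beta_j - alpha_j * beta_i). Collecting: alpha ∧ beta = (-3) dx ∧ dy.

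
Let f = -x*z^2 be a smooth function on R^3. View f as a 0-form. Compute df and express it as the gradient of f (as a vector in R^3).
df = (-z^2) dx + (0) dy + (-2*x*z) dz; grad f = (-z^2, 0, -2*x*z)

For a 0-form f, d f = (∂f/∂x) dx + (∂f/∂y) dy + (∂f/∂z) dz. The components of the vector representation are exactly the entries of grad f in Cartesian coordinates:
  ∂f/∂x = -z^2
  ∂f/∂y = 0
  ∂f/∂z = -2*x*z.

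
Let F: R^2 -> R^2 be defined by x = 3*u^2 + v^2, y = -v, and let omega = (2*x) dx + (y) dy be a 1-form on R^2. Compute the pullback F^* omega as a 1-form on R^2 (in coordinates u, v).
F^* omega = (12*u*(3*u^2 + v^2)) du + (v*(12*u^2 + 4*v^2 + 1)) dv

Using F^*(f dg) = (f ∘ F) d(g ∘ F), substitute each coordinate x_i by F_i(u, v) in f_i, and replace dx_i by d F_i = (∂F_i/∂u) du + (∂F_i/∂v) dv.
  For the x component: f_1(F) = 6*u^2 + 2*v^2; d F_1 = (6*u) du + (2*v) dv
  For the y component: f_2(F) = -v; d F_2 = (0) du + (-1) dv
Combining and collecting du, dv coefficients:
  coeff of du: 12*u*(3*u^2 + v^2)
  coeff of dv: v*(12*u^2 + 4*v^2 + 1)
F^* omega = (12*u*(3*u^2 + v^2)) du + (v*(12*u^2 + 4*v^2 + 1)) dv.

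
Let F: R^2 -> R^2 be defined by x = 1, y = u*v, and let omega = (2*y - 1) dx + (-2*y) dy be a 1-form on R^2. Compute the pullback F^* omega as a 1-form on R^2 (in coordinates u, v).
F^* omega = (-2*u*v^2) du + (-2*u^2*v) dv

Using F^*(f dg) = (f ∘ F) d(g ∘ F), substitute each coordinate x_i by F_i(u, v) in f_i, and replace dx_i by d F_i = (∂F_i/∂u) du + (∂F_i/∂v) dv.
  For the x component: f_1(F) = 2*u*v - 1; d F_1 = (0) du + (0) dv
  For the y component: f_2(F) = -2*u*v; d F_2 = (v) du + (u) dv
Combining and collecting du, dv coefficients:
  coeff of du: -2*u*v^2
  coeff of dv: -2*u^2*v
F^* omega = (-2*u*v^2) du + (-2*u^2*v) dv.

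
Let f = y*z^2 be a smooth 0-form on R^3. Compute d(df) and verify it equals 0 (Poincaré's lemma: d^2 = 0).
d(df) = 0

Step 1: df = sum_i (∂f/∂x_i) dx_i = (0) dx + (z^2) dy + (2*y*z) dz.
Step 2: Apply d again. Using the 1-form formula, the coefficient of dx ∧ dy in d(df) is ∂^2 f/∂x ∂y - ∂^2 f/∂y ∂x = (0) - (0) = 0 (equality of mixed partials for smooth f).
Similarly for dx ∧ dz and dy ∧ dz — all coefficients vanish. So d(df) = 0.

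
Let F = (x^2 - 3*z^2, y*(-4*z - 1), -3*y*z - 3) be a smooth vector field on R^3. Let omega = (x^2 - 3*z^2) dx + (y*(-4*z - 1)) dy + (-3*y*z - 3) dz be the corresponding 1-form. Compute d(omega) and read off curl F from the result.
d(omega) = (4*y - 3*z) dy ∧ dz + (-6*z) dz ∧ dx + (0) dx ∧ dy; curl F = (4*y - 3*z, -6*z, 0)

d omega = sum_{i<j} (∂f_j/∂x_i - ∂f_i/∂x_j) dx_i ∧ dx_j. Under the identification (dy ∧ dz, dz ∧ dx, dx ∧ dy) ↔ (e_x, e_y, e_z), the coefficients are exactly the components of curl F. Compute:
  ∂R/∂y - ∂Q/∂z = (-3*z) - (-4*y) = 4*y - 3*z
  ∂P/∂z - ∂R/∂x = (-6*z) - (0) = -6*z
  ∂Q/∂x - ∂P/∂y = (0) - (0) = 0.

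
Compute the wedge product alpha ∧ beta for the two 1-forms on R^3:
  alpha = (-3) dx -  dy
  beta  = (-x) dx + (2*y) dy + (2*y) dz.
alpha ∧ beta = (-x - 6*y) dx ∧ dy + (-6*y) dx ∧ dz + (-2*y) dy ∧ dz

Distribute the wedge, using dx_i ∧ dx_j = -dx_j ∧ dx_i and dx_i ∧ dx_i = 0. For each pair (i, j) with i < j, the coefficient of dx_i ∧ dx_j in alpha ∧ beta is (alpha_i * beta_j - alpha_j * beta_i). Collecting: alpha ∧ beta = (-x - 6*y) dx ∧ dy + (-6*y) dx ∧ dz + (-2*y) dy ∧ dz.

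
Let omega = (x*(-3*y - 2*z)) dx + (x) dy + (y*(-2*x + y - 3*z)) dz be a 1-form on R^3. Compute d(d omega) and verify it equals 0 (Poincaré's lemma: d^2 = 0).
d(d omega) = 0

Step 1: d omega = sum_{i<j} (∂f_j/∂x_i - ∂f_i/∂x_j) dx_i ∧ dx_j:
  coeff of dx ∧ dy: 3*x + 1
  coeff of dx ∧ dz: 2*x - 2*y
  coeff of dy ∧ dz: -2*x + 2*y - 3*z
Step 2: Apply d again to each 2-form coefficient. The only possible 3-form in R^3 is dx ∧ dy ∧ dz, with coefficient
  ∂(coeff of dy∧dz)/∂x - ∂(coeff of dx∧dz)/∂y + ∂(coeff of dx∧dy)/∂z
  = ∂/∂x (-2*x + 2*y - 3*z) - ∂/∂y (2*x - 2*y) + ∂/∂z (3*x + 1).
Each of these terms simplifies to sums of mixed partials that cancel in pairs. The result is 0 (by equality of mixed partials for smooth functions — Schwarz / Clairaut).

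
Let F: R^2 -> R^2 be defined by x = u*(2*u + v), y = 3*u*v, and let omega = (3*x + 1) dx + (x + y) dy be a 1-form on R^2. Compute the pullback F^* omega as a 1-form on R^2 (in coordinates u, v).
F^* omega = (24*u^3 + 24*u^2*v + 15*u*v^2 + 4*u + v) du + (u*(12*u^2 + 15*u*v + 1)) dv

Using F^*(f dg) = (f ∘ F) d(g ∘ F), substitute each coordinate x_i by F_i(u, v) in f_i, and replace dx_i by d F_i = (∂F_i/∂u) du + (∂F_i/∂v) dv.
  For the x component: f_1(F) = 6*u^2 + 3*u*v + 1; d F_1 = (4*u + v) du + (u) dv
  For the y component: f_2(F) = 2*u*(u + 2*v); d F_2 = (3*v) du + (3*u) dv
Combining and collecting du, dv coefficients:
  coeff of du: 24*u^3 + 24*u^2*v + 15*u*v^2 + 4*u + v
  coeff of dv: u*(12*u^2 + 15*u*v + 1)
F^* omega = (24*u^3 + 24*u^2*v + 15*u*v^2 + 4*u + v) du + (u*(12*u^2 + 15*u*v + 1)) dv.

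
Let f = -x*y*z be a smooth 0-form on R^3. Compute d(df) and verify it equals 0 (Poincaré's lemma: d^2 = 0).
d(df) = 0

Step 1: df = sum_i (∂f/∂x_i) dx_i = (-y*z) dx + (-x*z) dy + (-x*y) dz.
Step 2: Apply d again. Using the 1-form formula, the coefficient of dx ∧ dy in d(df) is ∂^2 f/∂x ∂y - ∂^2 f/∂y ∂x = (-z) - (-z) = 0 (equality of mixed partials for smooth f).
Similarly for dx ∧ dz and dy ∧ dz — all coefficients vanish. So d(df) = 0.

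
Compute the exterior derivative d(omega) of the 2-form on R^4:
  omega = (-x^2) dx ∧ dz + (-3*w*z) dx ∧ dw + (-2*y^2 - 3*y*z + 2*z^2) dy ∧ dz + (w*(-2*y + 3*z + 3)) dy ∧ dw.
d(omega) = (3*w) dx ∧ dz ∧ dw + (-3*w) dy ∧ dz ∧ dw

For a 2-form omega = sum_{i<j} g_{ij} dx_i ∧ dx_j, the exterior derivative is
  d(omega) = sum_{i<j} d(g_{ij}) ∧ dx_i ∧ dx_j = sum_{i<j, k} (∂g_{ij}/∂x_k) dx_k ∧ dx_i ∧ dx_j.
Expand each term, using dx_k ∧ dx_i ∧ dx_j = sgn(permutation) dx_{(a)} ∧ dx_{(b)} ∧ dx_{(c)} with (a < b < c) sorted:
  d(-3*w*z) includes (∂/∂z)(-3*w*z) dz = (-3*w) dz, which multiplied by dx ∧ dw gives (3*w) dx ∧ dz ∧ dw
  d(w*(-2*y + 3*z + 3)) includes (∂/∂z)(w*(-2*y + 3*z + 3)) dz = (3*w) dz, which multiplied by dy ∧ dw gives (-3*w) dy ∧ dz ∧ dw
Collecting like 3-forms: d(omega) = (3*w) dx ∧ dz ∧ dw + (-3*w) dy ∧ dz ∧ dw.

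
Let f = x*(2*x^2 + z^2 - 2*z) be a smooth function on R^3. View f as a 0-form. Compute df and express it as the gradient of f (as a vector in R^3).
df = (6*x^2 + z^2 - 2*z) dx + (0) dy + (2*x*(z - 1)) dz; grad f = (6*x^2 + z^2 - 2*z, 0, 2*x*(z - 1))

For a 0-form f, d f = (∂f/∂x) dx + (∂f/∂y) dy + (∂f/∂z) dz. The components of the vector representation are exactly the entries of grad f in Cartesian coordinates:
  ∂f/∂x = 6*x^2 + z^2 - 2*z
  ∂f/∂y = 0
  ∂f/∂z = 2*x*(z - 1).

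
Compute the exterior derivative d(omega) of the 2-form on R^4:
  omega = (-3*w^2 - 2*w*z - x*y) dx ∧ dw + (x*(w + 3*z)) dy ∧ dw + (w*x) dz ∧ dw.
d(omega) = (w + x + 3*z) dx ∧ dy ∧ dw + (3*w) dx ∧ dz ∧ dw + (-3*x) dy ∧ dz ∧ dw

For a 2-form omega = sum_{i<j} g_{ij} dx_i ∧ dx_j, the exterior derivative is
  d(omega) = sum_{i<j} d(g_{ij}) ∧ dx_i ∧ dx_j = sum_{i<j, k} (∂g_{ij}/∂x_k) dx_k ∧ dx_i ∧ dx_j.
Expand each term, using dx_k ∧ dx_i ∧ dx_j = sgn(permutation) dx_{(a)} ∧ dx_{(b)} ∧ dx_{(c)} with (a < b < c) sorted:
  d(-3*w^2 - 2*w*z - x*y) includes (∂/∂y)(-3*w^2 - 2*w*z - x*y) dy = (-x) dy, which multiplied by dx ∧ dw gives (x) dx ∧ dy ∧ dw
  d(-3*w^2 - 2*w*z - x*y) includes (∂/∂z)(-3*w^2 - 2*w*z - x*y) dz = (-2*w) dz, which multiplied by dx ∧ dw gives (2*w) dx ∧ dz ∧ dw
  d(x*(w + 3*z)) includes (∂/∂x)(x*(w + 3*z)) dx = (w + 3*z) dx, which multiplied by dy ∧ dw gives (w + 3*z) dx ∧ dy ∧ dw
  d(x*(w + 3*z)) includes (∂/∂z)(x*(w + 3*z)) dz = (3*x) dz, which multiplied by dy ∧ dw gives (-3*x) dy ∧ dz ∧ dw
  d(w*x) includes (∂/∂x)(w*x) dx = (w) dx, which multiplied by dz ∧ dw gives (w) dx ∧ dz ∧ dw
Collecting like 3-forms: d(omega) = (w + x + 3*z) dx ∧ dy ∧ dw + (3*w) dx ∧ dz ∧ dw + (-3*x) dy ∧ dz ∧ dw.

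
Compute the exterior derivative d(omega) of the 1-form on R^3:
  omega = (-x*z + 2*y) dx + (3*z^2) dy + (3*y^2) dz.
d(omega) = (-2) dx ∧ dy + (x) dx ∧ dz + (6*y - 6*z) dy ∧ dz

For a 1-form omega = sum_i f_i dx_i, the exterior derivative is
  d(omega) = sum_{i < j} (∂f_j/∂x_i - ∂f_i/∂x_j) dx_i ∧ dx_j.
  coefficient of dx ∧ dy: ∂f_2/∂x - ∂f_1/∂y = ∂(3*z^2)/∂x - ∂(-x*z + 2*y)/∂y = -2
  coefficient of dx ∧ dz: ∂f_3/∂x - ∂f_1/∂z = ∂(3*y^2)/∂x - ∂(-x*z + 2*y)/∂z = x
  coefficient of dy ∧ dz: ∂f_3/∂y - ∂f_2/∂z = ∂(3*y^2)/∂y - ∂(3*z^2)/∂z = 6*y - 6*z
Assembling: d(omega) = (-2) dx ∧ dy + (x) dx ∧ dz + (6*y - 6*z) dy ∧ dz.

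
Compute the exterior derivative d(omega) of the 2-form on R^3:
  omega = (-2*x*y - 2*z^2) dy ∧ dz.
d(omega) = (-2*y) dx ∧ dy ∧ dz

For a 2-form omega = sum_{i<j} g_{ij} dx_i ∧ dx_j, the exterior derivative is
  d(omega) = sum_{i<j} d(g_{ij}) ∧ dx_i ∧ dx_j = sum_{i<j, k} (∂g_{ij}/∂x_k) dx_k ∧ dx_i ∧ dx_j.
Expand each term, using dx_k ∧ dx_i ∧ dx_j = sgn(permutation) dx_{(a)} ∧ dx_{(b)} ∧ dx_{(c)} with (a < b < c) sorted:
  d(-2*x*y - 2*z^2) includes (∂/∂x)(-2*x*y - 2*z^2) dx = (-2*y) dx, which multiplied by dy ∧ dz gives (-2*y) dx ∧ dy ∧ dz
Collecting like 3-forms: d(omega) = (-2*y) dx ∧ dy ∧ dz.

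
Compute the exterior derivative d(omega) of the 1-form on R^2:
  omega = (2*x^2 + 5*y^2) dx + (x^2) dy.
d(omega) = (2*x - 10*y) dx ∧ dy

For a 1-form omega = sum_i f_i dx_i, the exterior derivative is
  d(omega) = sum_{i < j} (∂f_j/∂x_i - ∂f_i/∂x_j) dx_i ∧ dx_j.
  coefficient of dx ∧ dy: ∂f_2/∂x - ∂f_1/∂y = ∂(x^2)/∂x - ∂(2*x^2 + 5*y^2)/∂y = 2*x - 10*y
Assembling: d(omega) = (2*x - 10*y) dx ∧ dy.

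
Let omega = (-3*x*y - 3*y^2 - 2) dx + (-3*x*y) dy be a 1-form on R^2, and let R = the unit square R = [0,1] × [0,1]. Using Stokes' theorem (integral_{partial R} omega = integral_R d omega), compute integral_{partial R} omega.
integral_(partial R) omega = 3

Stokes: integral_partial_R omega = integral_R d omega with d omega = (∂Q/∂x - ∂P/∂y) dx ∧ dy.
  ∂Q/∂x = -3*y
  ∂P/∂y = -3*x - 6*y
  integrand = ∂Q/∂x - ∂P/∂y = 3*x + 3*y.
Integrating over R: integral_0^1 integral_0^1 (3*x + 3*y) dx dy = 3.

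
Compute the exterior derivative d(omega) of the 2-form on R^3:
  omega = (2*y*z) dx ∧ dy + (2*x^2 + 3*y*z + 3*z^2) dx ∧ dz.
d(omega) = (2*y - 3*z) dx ∧ dy ∧ dz

For a 2-form omega = sum_{i<j} g_{ij} dx_i ∧ dx_j, the exterior derivative is
  d(omega) = sum_{i<j} d(g_{ij}) ∧ dx_i ∧ dx_j = sum_{i<j, k} (∂g_{ij}/∂x_k) dx_k ∧ dx_i ∧ dx_j.
Expand each term, using dx_k ∧ dx_i ∧ dx_j = sgn(permutation) dx_{(a)} ∧ dx_{(b)} ∧ dx_{(c)} with (a < b < c) sorted:
  d(2*y*z) includes (∂/∂z)(2*y*z) dz = (2*y) dz, which multiplied by dx ∧ dy gives (2*y) dx ∧ dy ∧ dz
  d(2*x^2 + 3*y*z + 3*z^2) includes (∂/∂y)(2*x^2 + 3*y*z + 3*z^2) dy = (3*z) dy, which multiplied by dx ∧ dz gives (-3*z) dx ∧ dy ∧ dz
Collecting like 3-forms: d(omega) = (2*y - 3*z) dx ∧ dy ∧ dz.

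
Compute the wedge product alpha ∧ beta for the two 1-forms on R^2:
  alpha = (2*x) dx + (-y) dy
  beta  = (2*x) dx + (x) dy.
alpha ∧ beta = (2*x*(x + y)) dx ∧ dy

Distribute the wedge, using dx_i ∧ dx_j = -dx_j ∧ dx_i and dx_i ∧ dx_i = 0. For each pair (i, j) with i < j, the coefficient of dx_i ∧ dx_j in alpha ∧ beta is (alpha_i * beta_j - alpha_j * beta_i). Collecting: alpha ∧ beta = (2*x*(x + y)) dx ∧ dy.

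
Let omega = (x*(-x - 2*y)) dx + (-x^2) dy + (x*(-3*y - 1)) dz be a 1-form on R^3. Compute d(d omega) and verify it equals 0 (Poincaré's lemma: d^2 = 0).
d(d omega) = 0

Step 1: d omega = sum_{i<j} (∂f_j/∂x_i - ∂f_i/∂x_j) dx_i ∧ dx_j:
  coeff of dx ∧ dy: 0
  coeff of dx ∧ dz: -3*y - 1
  coeff of dy ∧ dz: -3*x
Step 2: Apply d again to each 2-form coefficient. The only possible 3-form in R^3 is dx ∧ dy ∧ dz, with coefficient
  ∂(coeff of dy∧dz)/∂x - ∂(coeff of dx∧dz)/∂y + ∂(coeff of dx∧dy)/∂z
  = ∂/∂x (-3*x) - ∂/∂y (-3*y - 1) + ∂/∂z (0).
Each of these terms simplifies to sums of mixed partials that cancel in pairs. The result is 0 (by equality of mixed partials for smooth functions — Schwarz / Clairaut).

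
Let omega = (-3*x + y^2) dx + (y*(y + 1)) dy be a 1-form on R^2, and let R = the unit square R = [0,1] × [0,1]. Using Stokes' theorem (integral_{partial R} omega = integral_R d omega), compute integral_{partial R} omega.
integral_(partial R) omega = -1

Stokes: integral_partial_R omega = integral_R d omega with d omega = (∂Q/∂x - ∂P/∂y) dx ∧ dy.
  ∂Q/∂x = 0
  ∂P/∂y = 2*y
  integrand = ∂Q/∂x - ∂P/∂y = -2*y.
Integrating over R: integral_0^1 integral_0^1 (-2*y) dx dy = -1.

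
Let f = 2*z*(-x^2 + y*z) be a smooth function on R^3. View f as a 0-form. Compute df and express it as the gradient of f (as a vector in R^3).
df = (-4*x*z) dx + (2*z^2) dy + (-2*x^2 + 4*y*z) dz; grad f = (-4*x*z, 2*z^2, -2*x^2 + 4*y*z)

For a 0-form f, d f = (∂f/∂x) dx + (∂f/∂y) dy + (∂f/∂z) dz. The components of the vector representation are exactly the entries of grad f in Cartesian coordinates:
  ∂f/∂x = -4*x*z
  ∂f/∂y = 2*z^2
  ∂f/∂z = -2*x^2 + 4*y*z.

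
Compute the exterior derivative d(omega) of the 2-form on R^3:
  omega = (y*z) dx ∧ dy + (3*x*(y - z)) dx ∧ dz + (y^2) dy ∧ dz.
d(omega) = (-3*x + y) dx ∧ dy ∧ dz

For a 2-form omega = sum_{i<j} g_{ij} dx_i ∧ dx_j, the exterior derivative is
  d(omega) = sum_{i<j} d(g_{ij}) ∧ dx_i ∧ dx_j = sum_{i<j, k} (∂g_{ij}/∂x_k) dx_k ∧ dx_i ∧ dx_j.
Expand each term, using dx_k ∧ dx_i ∧ dx_j = sgn(permutation) dx_{(a)} ∧ dx_{(b)} ∧ dx_{(c)} with (a < b < c) sorted:
  d(y*z) includes (∂/∂z)(y*z) dz = (y) dz, which multiplied by dx ∧ dy gives (y) dx ∧ dy ∧ dz
  d(3*x*(y - z)) includes (∂/∂y)(3*x*(y - z)) dy = (3*x) dy, which multiplied by dx ∧ dz gives (-3*x) dx ∧ dy ∧ dz
Collecting like 3-forms: d(omega) = (-3*x + y) dx ∧ dy ∧ dz.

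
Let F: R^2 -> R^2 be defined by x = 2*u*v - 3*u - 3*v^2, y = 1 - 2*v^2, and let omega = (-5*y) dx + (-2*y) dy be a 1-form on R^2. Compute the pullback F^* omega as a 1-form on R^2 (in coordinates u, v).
F^* omega = (20*v^3 - 30*v^2 - 10*v + 15) du + (20*u*v^2 - 10*u - 76*v^3 + 38*v) dv

Using F^*(f dg) = (f ∘ F) d(g ∘ F), substitute each coordinate x_i by F_i(u, v) in f_i, and replace dx_i by d F_i = (∂F_i/∂u) du + (∂F_i/∂v) dv.
  For the x component: f_1(F) = 10*v^2 - 5; d F_1 = (2*v - 3) du + (2*u - 6*v) dv
  For the y component: f_2(F) = 4*v^2 - 2; d F_2 = (0) du + (-4*v) dv
Combining and collecting du, dv coefficients:
  coeff of du: 20*v^3 - 30*v^2 - 10*v + 15
  coeff of dv: 20*u*v^2 - 10*u - 76*v^3 + 38*v
F^* omega = (20*v^3 - 30*v^2 - 10*v + 15) du + (20*u*v^2 - 10*u - 76*v^3 + 38*v) dv.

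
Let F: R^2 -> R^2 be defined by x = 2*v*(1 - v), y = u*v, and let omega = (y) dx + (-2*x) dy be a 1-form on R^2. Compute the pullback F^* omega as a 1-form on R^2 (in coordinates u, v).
F^* omega = (4*v^2*(v - 1)) du + (-2*u*v) dv

Using F^*(f dg) = (f ∘ F) d(g ∘ F), substitute each coordinate x_i by F_i(u, v) in f_i, and replace dx_i by d F_i = (∂F_i/∂u) du + (∂F_i/∂v) dv.
  For the x component: f_1(F) = u*v; d F_1 = (0) du + (2 - 4*v) dv
  For the y component: f_2(F) = 4*v*(v - 1); d F_2 = (v) du + (u) dv
Combining and collecting du, dv coefficients:
  coeff of du: 4*v^2*(v - 1)
  coeff of dv: -2*u*v
F^* omega = (4*v^2*(v - 1)) du + (-2*u*v) dv.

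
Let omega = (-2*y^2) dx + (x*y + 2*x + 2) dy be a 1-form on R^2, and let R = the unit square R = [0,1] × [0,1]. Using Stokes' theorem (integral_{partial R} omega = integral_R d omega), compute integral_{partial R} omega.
integral_(partial R) omega = 9/2

Stokes: integral_partial_R omega = integral_R d omega with d omega = (∂Q/∂x - ∂P/∂y) dx ∧ dy.
  ∂Q/∂x = y + 2
  ∂P/∂y = -4*y
  integrand = ∂Q/∂x - ∂P/∂y = 5*y + 2.
Integrating over R: integral_0^1 integral_0^1 (5*y + 2) dx dy = 9/2.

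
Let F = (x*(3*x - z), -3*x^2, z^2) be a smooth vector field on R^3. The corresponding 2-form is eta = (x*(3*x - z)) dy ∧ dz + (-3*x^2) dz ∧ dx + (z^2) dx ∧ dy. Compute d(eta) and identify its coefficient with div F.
d(eta) = (6*x + z) dx ∧ dy ∧ dz; div F = 6*x + z

For a 2-form in R^3 of the form above, applying d gives a 3-form with coefficient ∂P/∂x + ∂Q/∂y + ∂R/∂z:
  ∂P/∂x = 6*x - z
  ∂Q/∂y = 0
  ∂R/∂z = 2*z
Sum = 6*x + z, which is exactly div F.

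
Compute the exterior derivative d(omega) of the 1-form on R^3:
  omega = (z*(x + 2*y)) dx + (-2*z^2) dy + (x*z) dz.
d(omega) = (-2*z) dx ∧ dy + (-x - 2*y + z) dx ∧ dz + (4*z) dy ∧ dz

For a 1-form omega = sum_i f_i dx_i, the exterior derivative is
  d(omega) = sum_{i < j} (∂f_j/∂x_i - ∂f_i/∂x_j) dx_i ∧ dx_j.
  coefficient of dx ∧ dy: ∂f_2/∂x - ∂f_1/∂y = ∂(-2*z^2)/∂x - ∂(z*(x + 2*y))/∂y = -2*z
  coefficient of dx ∧ dz: ∂f_3/∂x - ∂f_1/∂z = ∂(x*z)/∂x - ∂(z*(x + 2*y))/∂z = -x - 2*y + z
  coefficient of dy ∧ dz: ∂f_3/∂y - ∂f_2/∂z = ∂(x*z)/∂y - ∂(-2*z^2)/∂z = 4*z
Assembling: d(omega) = (-2*z) dx ∧ dy + (-x - 2*y + z) dx ∧ dz + (4*z) dy ∧ dz.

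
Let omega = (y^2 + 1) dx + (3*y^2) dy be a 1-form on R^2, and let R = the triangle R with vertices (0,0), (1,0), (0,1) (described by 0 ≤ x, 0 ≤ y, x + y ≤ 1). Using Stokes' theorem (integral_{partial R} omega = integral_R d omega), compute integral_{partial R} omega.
integral_(partial R) omega = -1/3

Stokes: integral_partial_R omega = integral_R d omega with d omega = (∂Q/∂x - ∂P/∂y) dx ∧ dy.
  ∂Q/∂x = 0
  ∂P/∂y = 2*y
  integrand = ∂Q/∂x - ∂P/∂y = -2*y.
Integrating over R: integral_0^1 integral_0^{1-x} (-2*y) dy dx = -1/3.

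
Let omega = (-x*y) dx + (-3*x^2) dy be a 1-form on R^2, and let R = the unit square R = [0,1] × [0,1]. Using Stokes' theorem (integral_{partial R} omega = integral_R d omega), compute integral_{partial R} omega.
integral_(partial R) omega = -5/2

Stokes: integral_partial_R omega = integral_R d omega with d omega = (∂Q/∂x - ∂P/∂y) dx ∧ dy.
  ∂Q/∂x = -6*x
  ∂P/∂y = -x
  integrand = ∂Q/∂x - ∂P/∂y = -5*x.
Integrating over R: integral_0^1 integral_0^1 (-5*x) dx dy = -5/2.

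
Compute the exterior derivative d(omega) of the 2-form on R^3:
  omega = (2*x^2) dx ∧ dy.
d(omega) = 0

For a 2-form omega = sum_{i<j} g_{ij} dx_i ∧ dx_j, the exterior derivative is
  d(omega) = sum_{i<j} d(g_{ij}) ∧ dx_i ∧ dx_j = sum_{i<j, k} (∂g_{ij}/∂x_k) dx_k ∧ dx_i ∧ dx_j.
Expand each term, using dx_k ∧ dx_i ∧ dx_j = sgn(permutation) dx_{(a)} ∧ dx_{(b)} ∧ dx_{(c)} with (a < b < c) sorted:

Collecting like 3-forms: d(omega) = 0.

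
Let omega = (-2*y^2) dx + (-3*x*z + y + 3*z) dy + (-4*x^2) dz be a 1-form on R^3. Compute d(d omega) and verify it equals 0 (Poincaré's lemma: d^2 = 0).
d(d omega) = 0

Step 1: d omega = sum_{i<j} (∂f_j/∂x_i - ∂f_i/∂x_j) dx_i ∧ dx_j:
  coeff of dx ∧ dy: 4*y - 3*z
  coeff of dx ∧ dz: -8*x
  coeff of dy ∧ dz: 3*x - 3
Step 2: Apply d again to each 2-form coefficient. The only possible 3-form in R^3 is dx ∧ dy ∧ dz, with coefficient
  ∂(coeff of dy∧dz)/∂x - ∂(coeff of dx∧dz)/∂y + ∂(coeff of dx∧dy)/∂z
  = ∂/∂x (3*x - 3) - ∂/∂y (-8*x) + ∂/∂z (4*y - 3*z).
Each of these terms simplifies to sums of mixed partials that cancel in pairs. The result is 0 (by equality of mixed partials for smooth functions — Schwarz / Clairaut).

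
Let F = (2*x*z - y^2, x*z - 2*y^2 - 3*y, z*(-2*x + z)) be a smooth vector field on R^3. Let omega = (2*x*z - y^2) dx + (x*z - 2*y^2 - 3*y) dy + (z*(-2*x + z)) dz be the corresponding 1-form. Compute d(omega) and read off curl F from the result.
d(omega) = (-x) dy ∧ dz + (2*x + 2*z) dz ∧ dx + (2*y + z) dx ∧ dy; curl F = (-x, 2*x + 2*z, 2*y + z)

d omega = sum_{i<j} (∂f_j/∂x_i - ∂f_i/∂x_j) dx_i ∧ dx_j. Under the identification (dy ∧ dz, dz ∧ dx, dx ∧ dy) ↔ (e_x, e_y, e_z), the coefficients are exactly the components of curl F. Compute:
  ∂R/∂y - ∂Q/∂z = (0) - (x) = -x
  ∂P/∂z - ∂R/∂x = (2*x) - (-2*z) = 2*x + 2*z
  ∂Q/∂x - ∂P/∂y = (z) - (-2*y) = 2*y + z.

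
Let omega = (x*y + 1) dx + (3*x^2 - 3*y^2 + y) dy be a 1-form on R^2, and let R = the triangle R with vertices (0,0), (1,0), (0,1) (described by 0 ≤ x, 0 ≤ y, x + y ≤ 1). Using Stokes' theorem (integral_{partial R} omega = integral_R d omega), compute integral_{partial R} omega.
integral_(partial R) omega = 5/6

Stokes: integral_partial_R omega = integral_R d omega with d omega = (∂Q/∂x - ∂P/∂y) dx ∧ dy.
  ∂Q/∂x = 6*x
  ∂P/∂y = x
  integrand = ∂Q/∂x - ∂P/∂y = 5*x.
Integrating over R: integral_0^1 integral_0^{1-x} (5*x) dy dx = 5/6.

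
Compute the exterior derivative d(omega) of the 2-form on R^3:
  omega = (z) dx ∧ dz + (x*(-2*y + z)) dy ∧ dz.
d(omega) = (-2*y + z) dx ∧ dy ∧ dz

For a 2-form omega = sum_{i<j} g_{ij} dx_i ∧ dx_j, the exterior derivative is
  d(omega) = sum_{i<j} d(g_{ij}) ∧ dx_i ∧ dx_j = sum_{i<j, k} (∂g_{ij}/∂x_k) dx_k ∧ dx_i ∧ dx_j.
Expand each term, using dx_k ∧ dx_i ∧ dx_j = sgn(permutation) dx_{(a)} ∧ dx_{(b)} ∧ dx_{(c)} with (a < b < c) sorted:
  d(x*(-2*y + z)) includes (∂/∂x)(x*(-2*y + z)) dx = (-2*y + z) dx, which multiplied by dy ∧ dz gives (-2*y + z) dx ∧ dy ∧ dz
Collecting like 3-forms: d(omega) = (-2*y + z) dx ∧ dy ∧ dz.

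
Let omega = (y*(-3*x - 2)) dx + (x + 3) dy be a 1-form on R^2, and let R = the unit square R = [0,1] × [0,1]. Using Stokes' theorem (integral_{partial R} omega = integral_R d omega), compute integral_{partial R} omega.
integral_(partial R) omega = 9/2

Stokes: integral_partial_R omega = integral_R d omega with d omega = (∂Q/∂x - ∂P/∂y) dx ∧ dy.
  ∂Q/∂x = 1
  ∂P/∂y = -3*x - 2
  integrand = ∂Q/∂x - ∂P/∂y = 3*x + 3.
Integrating over R: integral_0^1 integral_0^1 (3*x + 3) dx dy = 9/2.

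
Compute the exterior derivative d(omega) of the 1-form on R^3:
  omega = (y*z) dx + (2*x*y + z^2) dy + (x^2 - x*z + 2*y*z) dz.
d(omega) = (2*y - z) dx ∧ dy + (2*x - y - z) dx ∧ dz

For a 1-form omega = sum_i f_i dx_i, the exterior derivative is
  d(omega) = sum_{i < j} (∂f_j/∂x_i - ∂f_i/∂x_j) dx_i ∧ dx_j.
  coefficient of dx ∧ dy: ∂f_2/∂x - ∂f_1/∂y = ∂(2*x*y + z^2)/∂x - ∂(y*z)/∂y = 2*y - z
  coefficient of dx ∧ dz: ∂f_3/∂x - ∂f_1/∂z = ∂(x^2 - x*z + 2*y*z)/∂x - ∂(y*z)/∂z = 2*x - y - z
Assembling: d(omega) = (2*y - z) dx ∧ dy + (2*x - y - z) dx ∧ dz.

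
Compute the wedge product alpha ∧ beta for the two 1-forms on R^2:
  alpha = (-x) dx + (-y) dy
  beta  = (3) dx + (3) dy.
alpha ∧ beta = (-3*x + 3*y) dx ∧ dy

Distribute the wedge, using dx_i ∧ dx_j = -dx_j ∧ dx_i and dx_i ∧ dx_i = 0. For each pair (i, j) with i < j, the coefficient of dx_i ∧ dx_j in alpha ∧ beta is (alpha_i * beta_j - alpha_j * beta_i). Collecting: alpha ∧ beta = (-3*x + 3*y) dx ∧ dy.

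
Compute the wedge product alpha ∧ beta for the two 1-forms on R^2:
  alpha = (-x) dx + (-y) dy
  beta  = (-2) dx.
alpha ∧ beta = (-2*y) dx ∧ dy

Distribute the wedge, using dx_i ∧ dx_j = -dx_j ∧ dx_i and dx_i ∧ dx_i = 0. For each pair (i, j) with i < j, the coefficient of dx_i ∧ dx_j in alpha ∧ beta is (alpha_i * beta_j - alpha_j * beta_i). Collecting: alpha ∧ beta = (-2*y) dx ∧ dy.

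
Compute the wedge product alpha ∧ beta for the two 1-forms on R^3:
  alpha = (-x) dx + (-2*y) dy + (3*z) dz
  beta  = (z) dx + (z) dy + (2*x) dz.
alpha ∧ beta = (z*(-x + 2*y)) dx ∧ dy + (-2*x^2 - 3*z^2) dx ∧ dz + (-4*x*y - 3*z^2) dy ∧ dz

Distribute the wedge, using dx_i ∧ dx_j = -dx_j ∧ dx_i and dx_i ∧ dx_i = 0. For each pair (i, j) with i < j, the coefficient of dx_i ∧ dx_j in alpha ∧ beta is (alpha_i * beta_j - alpha_j * beta_i). Collecting: alpha ∧ beta = (z*(-x + 2*y)) dx ∧ dy + (-2*x^2 - 3*z^2) dx ∧ dz + (-4*x*y - 3*z^2) dy ∧ dz.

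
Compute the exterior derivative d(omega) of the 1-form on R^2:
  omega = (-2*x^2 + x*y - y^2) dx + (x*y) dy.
d(omega) = (-x + 3*y) dx ∧ dy

For a 1-form omega = sum_i f_i dx_i, the exterior derivative is
  d(omega) = sum_{i < j} (∂f_j/∂x_i - ∂f_i/∂x_j) dx_i ∧ dx_j.
  coefficient of dx ∧ dy: ∂f_2/∂x - ∂f_1/∂y = ∂(x*y)/∂x - ∂(-2*x^2 + x*y - y^2)/∂y = -x + 3*y
Assembling: d(omega) = (-x + 3*y) dx ∧ dy.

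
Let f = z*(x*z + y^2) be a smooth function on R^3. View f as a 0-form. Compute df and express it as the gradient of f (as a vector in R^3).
df = (z^2) dx + (2*y*z) dy + (2*x*z + y^2) dz; grad f = (z^2, 2*y*z, 2*x*z + y^2)

For a 0-form f, d f = (∂f/∂x) dx + (∂f/∂y) dy + (∂f/∂z) dz. The components of the vector representation are exactly the entries of grad f in Cartesian coordinates:
  ∂f/∂x = z^2
  ∂f/∂y = 2*y*z
  ∂f/∂z = 2*x*z + y^2.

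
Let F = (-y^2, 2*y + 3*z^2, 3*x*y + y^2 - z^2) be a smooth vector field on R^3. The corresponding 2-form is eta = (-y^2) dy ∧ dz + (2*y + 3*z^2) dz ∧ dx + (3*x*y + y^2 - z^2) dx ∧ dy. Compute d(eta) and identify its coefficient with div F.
d(eta) = (2 - 2*z) dx ∧ dy ∧ dz; div F = 2 - 2*z

For a 2-form in R^3 of the form above, applying d gives a 3-form with coefficient ∂P/∂x + ∂Q/∂y + ∂R/∂z:
  ∂P/∂x = 0
  ∂Q/∂y = 2
  ∂R/∂z = -2*z
Sum = 2 - 2*z, which is exactly div F.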